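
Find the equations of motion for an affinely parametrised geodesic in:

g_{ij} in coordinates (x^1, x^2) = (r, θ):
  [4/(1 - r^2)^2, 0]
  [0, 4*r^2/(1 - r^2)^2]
Geodesic equation: d^2x^k/dλ^2 + Γ^k_{ij} (dx^i/dλ)(dx^j/dλ) = 0.
Non-zero Christoffel symbols:
Γ^r_{r r} = 2*r/(1 - r^2)
Γ^r_{θ θ} = (r^3 + r)/(r^2 - 1)
Γ^θ_{r θ} = (-r^2 - 1)/(r^3 - r)
Substituting (the symmetric pair Γ^k_{ij}, Γ^k_{ji} combines into a factor 2):
d^2r/dλ^2 + (2*r/(1 - r^2)) (dr/dλ)^2 + ((r^3 + r)/(r^2 - 1)) (dθ/dλ)^2 = 0
d^2θ/dλ^2 + ((-2*r^2 - 2)/(r^3 - r)) (dr/dλ)(dθ/dλ) = 0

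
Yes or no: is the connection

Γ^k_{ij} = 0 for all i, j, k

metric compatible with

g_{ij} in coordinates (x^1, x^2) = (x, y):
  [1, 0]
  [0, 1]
Using ∇_k g_{ij} = ∂_k g_{ij} - Γ^m_{ki} g_{mj} - Γ^m_{kj} g_{im}:
e.g. ∇_y g_{yy} = (0) - (0) - (0) = 0
Every component ∇_k g_{ij} vanishes: the connection is metric compatible.
Yes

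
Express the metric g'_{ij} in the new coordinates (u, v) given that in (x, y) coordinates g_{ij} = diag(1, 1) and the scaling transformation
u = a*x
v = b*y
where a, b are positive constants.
Invert the transformation: x = u/a, y = v/b
g'_{ij} = (∂x^k/∂x'^i)(∂x^l/∂x'^j) g_{kl}; with g_{kl} = δ_{kl} this is Σ_k (∂x^k/∂x'^i)(∂x^k/∂x'^j).
Jacobian: ∂x/∂u = 1/a, ∂x/∂v = 0, ∂y/∂u = 0, ∂y/∂v = 1/b
g'_{uu} = (1/a)(1/a) + (0)(0) = 1/a^2
g'_{uv} = (1/a)(0) + (0)(1/b) = 0
g'_{vv} = (0)(0) + (1/b)(1/b) = 1/b^2
g'_{ij} = diag(1/a^2, 1/b^2)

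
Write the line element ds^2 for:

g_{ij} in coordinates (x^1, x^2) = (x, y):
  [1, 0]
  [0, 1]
ds^2 = g_{ij} dx^i dx^j; only the non-zero components contribute.
ds^2 = dx^2 + dy^2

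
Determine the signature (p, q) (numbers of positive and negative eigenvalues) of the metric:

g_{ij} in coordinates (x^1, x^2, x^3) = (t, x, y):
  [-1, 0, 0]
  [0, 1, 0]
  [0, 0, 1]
The metric is diagonal, so its eigenvalues are the diagonal entries: -1, 1, 1 (at a generic point, where coordinate-dependent entries are positive).
2 positive, 1 negative.
(2, 1) - Lorentzian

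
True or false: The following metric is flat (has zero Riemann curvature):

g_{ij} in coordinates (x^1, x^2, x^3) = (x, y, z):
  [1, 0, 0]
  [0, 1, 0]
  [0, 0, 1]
All metric components are constant, so every Christoffel symbol vanishes and R^i_{jkl} = 0.
True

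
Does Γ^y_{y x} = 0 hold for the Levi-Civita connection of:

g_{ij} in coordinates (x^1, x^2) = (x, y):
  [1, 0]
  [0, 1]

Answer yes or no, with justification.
Γ^y_{y x} = (1/2) g^{yy} (∂_y g_{yx} + ∂_x g_{yy} - ∂_y g_{yx}) = (1/2)(1)((0) + (0) - (0)) = 0
This equals the proposed value 0.
Yes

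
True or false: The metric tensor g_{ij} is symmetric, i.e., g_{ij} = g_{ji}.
By definition the metric is a symmetric bilinear form, g_{ij} = g_{ji}.
True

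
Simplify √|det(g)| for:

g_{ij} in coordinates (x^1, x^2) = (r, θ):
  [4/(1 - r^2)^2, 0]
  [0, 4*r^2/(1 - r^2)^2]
det(g) = 16*r^2/(1 - r^2)^4
√|det(g)| = 4*r/(r^2 - 1)^2
Volume element: dV = 4*r/(r^2 - 1)^2 dr dθ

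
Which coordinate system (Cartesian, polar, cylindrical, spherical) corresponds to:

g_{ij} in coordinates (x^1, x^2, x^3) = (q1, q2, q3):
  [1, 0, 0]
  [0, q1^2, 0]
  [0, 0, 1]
The line element ds^2 = dq1^2 + q1^2 dq2^2 + dq3^2 is dr^2 + r^2 dθ^2 + dz^2 with q1 = r, q2 = θ, q3 = z.
cylindrical coordinates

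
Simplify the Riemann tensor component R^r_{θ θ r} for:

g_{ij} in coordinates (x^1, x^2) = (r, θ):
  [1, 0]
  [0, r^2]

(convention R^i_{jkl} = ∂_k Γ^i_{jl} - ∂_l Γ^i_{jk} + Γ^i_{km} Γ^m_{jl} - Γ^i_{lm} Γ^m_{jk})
Non-zero Christoffel symbols (Γ^k_{ij} = Γ^k_{ji}):
Γ^r_{θ θ} = -r
Γ^θ_{r θ} = 1/r
R^r_{θ θ r} = ∂_θ Γ^r_{θ r} - ∂_r Γ^r_{θ θ} + Γ^r_{θ m} Γ^m_{θ r} - Γ^r_{r m} Γ^m_{θ θ}
  = (0) - (-1) + (-1) - (0) = 0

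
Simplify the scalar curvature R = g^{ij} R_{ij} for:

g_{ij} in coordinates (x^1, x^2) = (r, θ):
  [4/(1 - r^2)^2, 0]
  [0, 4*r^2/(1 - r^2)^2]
Non-zero Christoffel symbols (Γ^k_{ij} = Γ^k_{ji}):
Γ^r_{r r} = 2*r/(1 - r^2)
Γ^r_{θ θ} = (r^3 + r)/(r^2 - 1)
Γ^θ_{r θ} = (-r^2 - 1)/(r^3 - r)
Ricci tensor (R_{ij} = R^k_{ikj}): R_{rr} = -4/(r^2 - 1)^2, R_{rθ} = 0, R_{θθ} = -4*r^2/(r^2 - 1)^2
Inverse metric: g^{rr} = (1 - r^2)^2/4, g^{θθ} = (1 - r^2)^2/(4*r^2)
R = g^{ij} R_{ij} = ((1 - r^2)^2/4)(-4/(r^2 - 1)^2) + ((1 - r^2)^2/(4*r^2))(-4*r^2/(r^2 - 1)^2) = -2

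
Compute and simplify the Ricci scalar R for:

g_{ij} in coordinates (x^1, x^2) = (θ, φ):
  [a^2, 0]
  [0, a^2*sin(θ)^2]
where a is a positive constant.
Non-zero Christoffel symbols (Γ^k_{ij} = Γ^k_{ji}):
Γ^θ_{φ φ} = -sin(2*θ)/2
Γ^φ_{θ φ} = 1/tan(θ)
Ricci tensor (R_{ij} = R^k_{ikj}): R_{θθ} = 1, R_{θφ} = 0, R_{φφ} = sin(θ)^2
Inverse metric: g^{θθ} = 1/a^2, g^{φφ} = 1/(a^2*sin(θ)^2)
R = g^{ij} R_{ij} = (1/a^2)(1) + (1/(a^2*sin(θ)^2))(sin(θ)^2) = 2/a^2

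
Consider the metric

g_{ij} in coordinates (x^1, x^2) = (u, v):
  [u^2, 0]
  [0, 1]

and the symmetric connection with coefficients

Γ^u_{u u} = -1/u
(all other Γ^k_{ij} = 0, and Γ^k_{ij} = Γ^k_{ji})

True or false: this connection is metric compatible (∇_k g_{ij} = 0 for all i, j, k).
Using ∇_k g_{ij} = ∂_k g_{ij} - Γ^m_{ki} g_{mj} - Γ^m_{kj} g_{im}:
∇_u g_{uu} = (2*u) - (-u) - (-u) = 4*u ≠ 0
So the connection is not metric compatible (it is not the Levi-Civita connection).
False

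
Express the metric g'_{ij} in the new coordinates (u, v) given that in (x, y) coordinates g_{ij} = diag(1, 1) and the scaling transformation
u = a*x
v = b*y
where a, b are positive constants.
Invert the transformation: x = u/a, y = v/b
g'_{ij} = (∂x^k/∂x'^i)(∂x^l/∂x'^j) g_{kl}; with g_{kl} = δ_{kl} this is Σ_k (∂x^k/∂x'^i)(∂x^k/∂x'^j).
Jacobian: ∂x/∂u = 1/a, ∂x/∂v = 0, ∂y/∂u = 0, ∂y/∂v = 1/b
g'_{uu} = (1/a)(1/a) + (0)(0) = 1/a^2
g'_{uv} = (1/a)(0) + (0)(1/b) = 0
g'_{vv} = (0)(0) + (1/b)(1/b) = 1/b^2
g'_{ij} = diag(1/a^2, 1/b^2)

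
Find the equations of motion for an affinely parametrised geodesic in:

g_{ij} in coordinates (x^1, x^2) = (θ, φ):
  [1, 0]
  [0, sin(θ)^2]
Geodesic equation: d^2x^k/dλ^2 + Γ^k_{ij} (dx^i/dλ)(dx^j/dλ) = 0.
Non-zero Christoffel symbols:
Γ^θ_{φ φ} = -sin(2*θ)/2
Γ^φ_{θ φ} = 1/tan(θ)
Substituting (the symmetric pair Γ^k_{ij}, Γ^k_{ji} combines into a factor 2):
d^2θ/dλ^2 - (sin(2*θ)/2) (dφ/dλ)^2 = 0
d^2φ/dλ^2 + (2/tan(θ)) (dθ/dλ)(dφ/dλ) = 0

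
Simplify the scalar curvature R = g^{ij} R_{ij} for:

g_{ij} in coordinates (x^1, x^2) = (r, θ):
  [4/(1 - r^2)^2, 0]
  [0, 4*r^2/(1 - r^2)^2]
Non-zero Christoffel symbols (Γ^k_{ij} = Γ^k_{ji}):
Γ^r_{r r} = 2*r/(1 - r^2)
Γ^r_{θ θ} = (r^3 + r)/(r^2 - 1)
Γ^θ_{r θ} = (-r^2 - 1)/(r^3 - r)
Ricci tensor (R_{ij} = R^k_{ikj}): R_{rr} = -4/(r^2 - 1)^2, R_{rθ} = 0, R_{θθ} = -4*r^2/(r^2 - 1)^2
Inverse metric: g^{rr} = (1 - r^2)^2/4, g^{θθ} = (1 - r^2)^2/(4*r^2)
R = g^{ij} R_{ij} = ((1 - r^2)^2/4)(-4/(r^2 - 1)^2) + ((1 - r^2)^2/(4*r^2))(-4*r^2/(r^2 - 1)^2) = -2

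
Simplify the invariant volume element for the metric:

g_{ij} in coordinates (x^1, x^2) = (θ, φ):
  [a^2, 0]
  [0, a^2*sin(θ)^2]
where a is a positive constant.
det(g) = a^4*sin(θ)^2
√|det(g)| = a^2*sin(θ) (taking 0 < θ < π so that |sin(θ)| = sin(θ))
Volume element: dV = a^2*sin(θ) dθ dφ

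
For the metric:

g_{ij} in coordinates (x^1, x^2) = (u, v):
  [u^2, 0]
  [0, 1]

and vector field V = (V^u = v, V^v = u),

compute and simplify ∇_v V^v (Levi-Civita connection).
Non-zero Christoffel symbols:
Γ^u_{u u} = 1/u
∇_v V^v = ∂_v V^v + Γ^v_{v j} V^j
  = (0) + (0)(v) + (0)(u)
  = 0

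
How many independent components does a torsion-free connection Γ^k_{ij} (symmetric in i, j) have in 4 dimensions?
Γ^k_{ij} has n choices for the upper index and n(n+1)/2 independent symmetric lower index pairs.
Total = 4 × 4×5/2 = 4 × 10 = 40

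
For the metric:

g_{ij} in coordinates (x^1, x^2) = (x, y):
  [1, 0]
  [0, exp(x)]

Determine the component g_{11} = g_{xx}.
With x^1 = x, x^2 = y, g_{11} = g_{xx} is the row-1, column-1 entry of the matrix.
g_{11} = 1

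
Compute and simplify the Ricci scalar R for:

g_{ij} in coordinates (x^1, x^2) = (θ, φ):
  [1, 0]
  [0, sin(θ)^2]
Non-zero Christoffel symbols (Γ^k_{ij} = Γ^k_{ji}):
Γ^θ_{φ φ} = -sin(2*θ)/2
Γ^φ_{θ φ} = 1/tan(θ)
Ricci tensor (R_{ij} = R^k_{ikj}): R_{θθ} = 1, R_{θφ} = 0, R_{φφ} = sin(θ)^2
Inverse metric: g^{θθ} = 1, g^{φφ} = 1/sin(θ)^2
R = g^{ij} R_{ij} = (1)(1) + (1/sin(θ)^2)(sin(θ)^2) = 2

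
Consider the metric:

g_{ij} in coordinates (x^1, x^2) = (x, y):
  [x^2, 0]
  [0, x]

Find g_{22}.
With x^1 = x, x^2 = y, g_{22} = g_{yy} is the row-2, column-2 entry of the matrix.
g_{22} = x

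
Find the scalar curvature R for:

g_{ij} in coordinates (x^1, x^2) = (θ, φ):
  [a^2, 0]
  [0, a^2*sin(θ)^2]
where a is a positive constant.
Non-zero Christoffel symbols (Γ^k_{ij} = Γ^k_{ji}):
Γ^θ_{φ φ} = -sin(2*θ)/2
Γ^φ_{θ φ} = 1/tan(θ)
Ricci tensor (R_{ij} = R^k_{ikj}): R_{θθ} = 1, R_{θφ} = 0, R_{φφ} = sin(θ)^2
Inverse metric: g^{θθ} = 1/a^2, g^{φφ} = 1/(a^2*sin(θ)^2)
R = g^{ij} R_{ij} = (1/a^2)(1) + (1/(a^2*sin(θ)^2))(sin(θ)^2) = 2/a^2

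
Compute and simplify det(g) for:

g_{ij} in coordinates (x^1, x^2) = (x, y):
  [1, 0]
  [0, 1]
For a 2×2 metric: det(g) = g_{11}·g_{22} - g_{12}·g_{21}
= (1)·(1) - (0)·(0)
= 1 - 0
det(g) = 1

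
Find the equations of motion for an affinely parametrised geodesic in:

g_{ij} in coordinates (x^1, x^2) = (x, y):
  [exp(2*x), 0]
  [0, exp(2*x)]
Geodesic equation: d^2x^k/dλ^2 + Γ^k_{ij} (dx^i/dλ)(dx^j/dλ) = 0.
Non-zero Christoffel symbols:
Γ^x_{x x} = 1
Γ^x_{y y} = -1
Γ^y_{x y} = 1
Substituting (the symmetric pair Γ^k_{ij}, Γ^k_{ji} combines into a factor 2):
d^2x/dλ^2 + (dx/dλ)^2 - (dy/dλ)^2 = 0
d^2y/dλ^2 + 2 (dx/dλ)(dy/dλ) = 0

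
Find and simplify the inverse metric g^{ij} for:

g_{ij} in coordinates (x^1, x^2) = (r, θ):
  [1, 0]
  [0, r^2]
The metric is diagonal, so g^{ij} is diagonal with entries 1/g_{ii}: diag(1, 1/(r^2)).
g^{ij}:
  [1, 0]
  [0, 1/r^2]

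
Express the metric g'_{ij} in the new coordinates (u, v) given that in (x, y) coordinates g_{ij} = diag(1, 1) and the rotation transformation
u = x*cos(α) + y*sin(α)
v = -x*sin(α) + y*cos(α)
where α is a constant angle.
Invert the transformation: x = u*cos(α) - v*sin(α), y = u*sin(α) + v*cos(α)
g'_{ij} = (∂x^k/∂x'^i)(∂x^l/∂x'^j) g_{kl}; with g_{kl} = δ_{kl} this is Σ_k (∂x^k/∂x'^i)(∂x^k/∂x'^j).
Jacobian: ∂x/∂u = cos(α), ∂x/∂v = -sin(α), ∂y/∂u = sin(α), ∂y/∂v = cos(α)
g'_{uu} = (cos(α))(cos(α)) + (sin(α))(sin(α)) = 1
g'_{uv} = (cos(α))(-sin(α)) + (sin(α))(cos(α)) = 0
g'_{vv} = (-sin(α))(-sin(α)) + (cos(α))(cos(α)) = 1
g'_{ij} = diag(1, 1)
The Euclidean metric is invariant under rotations.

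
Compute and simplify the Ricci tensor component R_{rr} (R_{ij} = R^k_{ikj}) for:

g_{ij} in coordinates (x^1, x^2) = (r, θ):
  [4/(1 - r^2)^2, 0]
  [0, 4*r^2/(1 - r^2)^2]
Non-zero Christoffel symbols (Γ^k_{ij} = Γ^k_{ji}):
Γ^r_{r r} = 2*r/(1 - r^2)
Γ^r_{θ θ} = (r^3 + r)/(r^2 - 1)
Γ^θ_{r θ} = (-r^2 - 1)/(r^3 - r)
R^r_{r r r} = 0 (a repeated index in an antisymmetric pair)
R^θ_{r θ r} = ∂_θ Γ^θ_{r r} - ∂_r Γ^θ_{r θ} + Γ^θ_{θ m} Γ^m_{r r} - Γ^θ_{r m} Γ^m_{r θ}
  = (0) - ((r^4 + 4*r^2 - 1)/(r^3 - r)^2) + (2*(r^2 + 1)/(r^2 - 1)^2) - ((r^2 + 1)^2/(r^3 - r)^2) = -4/(r^2 - 1)^2
R_{rr} = R^r_{r r r} + R^θ_{r θ r} = (0) + (-4/(r^2 - 1)^2) = -4/(r^2 - 1)^2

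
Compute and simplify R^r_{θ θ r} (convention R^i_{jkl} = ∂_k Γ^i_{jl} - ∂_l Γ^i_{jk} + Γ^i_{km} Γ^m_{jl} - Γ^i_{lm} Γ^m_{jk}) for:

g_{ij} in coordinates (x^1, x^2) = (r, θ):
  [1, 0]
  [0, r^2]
Non-zero Christoffel symbols (Γ^k_{ij} = Γ^k_{ji}):
Γ^r_{θ θ} = -r
Γ^θ_{r θ} = 1/r
R^r_{θ θ r} = ∂_θ Γ^r_{θ r} - ∂_r Γ^r_{θ θ} + Γ^r_{θ m} Γ^m_{θ r} - Γ^r_{r m} Γ^m_{θ θ}
  = (0) - (-1) + (-1) - (0) = 0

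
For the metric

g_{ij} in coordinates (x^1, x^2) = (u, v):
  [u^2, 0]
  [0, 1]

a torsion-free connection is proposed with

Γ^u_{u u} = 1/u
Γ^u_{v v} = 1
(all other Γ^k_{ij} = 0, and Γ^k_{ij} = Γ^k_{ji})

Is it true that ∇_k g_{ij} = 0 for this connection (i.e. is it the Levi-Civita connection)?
Using ∇_k g_{ij} = ∂_k g_{ij} - Γ^m_{ki} g_{mj} - Γ^m_{kj} g_{im}:
∇_v g_{uv} = (0) - (0) - (u^2) = -u^2 ≠ 0
So the connection is not metric compatible (it is not the Levi-Civita connection).
No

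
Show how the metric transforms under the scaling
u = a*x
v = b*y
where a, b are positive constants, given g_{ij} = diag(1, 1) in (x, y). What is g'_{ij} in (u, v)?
Invert the transformation: x = u/a, y = v/b
g'_{ij} = (∂x^k/∂x'^i)(∂x^l/∂x'^j) g_{kl}; with g_{kl} = δ_{kl} this is Σ_k (∂x^k/∂x'^i)(∂x^k/∂x'^j).
Jacobian: ∂x/∂u = 1/a, ∂x/∂v = 0, ∂y/∂u = 0, ∂y/∂v = 1/b
g'_{uu} = (1/a)(1/a) + (0)(0) = 1/a^2
g'_{uv} = (1/a)(0) + (0)(1/b) = 0
g'_{vv} = (0)(0) + (1/b)(1/b) = 1/b^2
g'_{ij} = diag(1/a^2, 1/b^2)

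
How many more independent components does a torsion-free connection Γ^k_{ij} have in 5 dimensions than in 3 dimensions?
Independent components in n dimensions: n × n(n+1)/2 = n^2(n+1)/2.
5D: 5 × 15 = 75
3D: 3 × 6 = 18
Difference = 75 - 18 = 57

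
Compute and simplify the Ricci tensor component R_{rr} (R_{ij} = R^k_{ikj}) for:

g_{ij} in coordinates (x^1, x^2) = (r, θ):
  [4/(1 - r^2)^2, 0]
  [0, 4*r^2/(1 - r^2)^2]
Non-zero Christoffel symbols (Γ^k_{ij} = Γ^k_{ji}):
Γ^r_{r r} = 2*r/(1 - r^2)
Γ^r_{θ θ} = (r^3 + r)/(r^2 - 1)
Γ^θ_{r θ} = (-r^2 - 1)/(r^3 - r)
R^r_{r r r} = 0 (a repeated index in an antisymmetric pair)
R^θ_{r θ r} = ∂_θ Γ^θ_{r r} - ∂_r Γ^θ_{r θ} + Γ^θ_{θ m} Γ^m_{r r} - Γ^θ_{r m} Γ^m_{r θ}
  = (0) - ((r^4 + 4*r^2 - 1)/(r^3 - r)^2) + (2*(r^2 + 1)/(r^2 - 1)^2) - ((r^2 + 1)^2/(r^3 - r)^2) = -4/(r^2 - 1)^2
R_{rr} = R^r_{r r r} + R^θ_{r θ r} = (0) + (-4/(r^2 - 1)^2) = -4/(r^2 - 1)^2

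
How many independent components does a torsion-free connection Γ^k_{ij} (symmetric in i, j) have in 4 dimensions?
Γ^k_{ij} has n choices for the upper index and n(n+1)/2 independent symmetric lower index pairs.
Total = 4 × 4×5/2 = 4 × 10 = 40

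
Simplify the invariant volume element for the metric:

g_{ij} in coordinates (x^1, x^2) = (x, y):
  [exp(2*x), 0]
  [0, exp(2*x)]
det(g) = exp(4*x)
√|det(g)| = exp(2*x)
Volume element: dV = exp(2*x) dx dy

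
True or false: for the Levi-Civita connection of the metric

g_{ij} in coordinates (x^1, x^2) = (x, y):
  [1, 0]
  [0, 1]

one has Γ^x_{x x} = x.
Γ^x_{x x} = (1/2) g^{xx} (∂_x g_{xx} + ∂_x g_{xx} - ∂_x g_{xx}) = (1/2)(1)((0) + (0) - (0)) = 0
This differs from the proposed value x.
False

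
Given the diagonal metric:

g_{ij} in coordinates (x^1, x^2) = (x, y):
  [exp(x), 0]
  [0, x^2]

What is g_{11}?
With x^1 = x, x^2 = y, g_{11} = g_{xx} is the row-1, column-1 entry of the matrix.
g_{11} = exp(x)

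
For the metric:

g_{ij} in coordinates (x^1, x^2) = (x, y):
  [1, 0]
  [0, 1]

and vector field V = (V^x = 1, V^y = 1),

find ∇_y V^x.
All Christoffel symbols are zero.
∇_y V^x = ∂_y V^x + Γ^x_{y j} V^j
  = (0) + (0)(1) + (0)(1)
  = 0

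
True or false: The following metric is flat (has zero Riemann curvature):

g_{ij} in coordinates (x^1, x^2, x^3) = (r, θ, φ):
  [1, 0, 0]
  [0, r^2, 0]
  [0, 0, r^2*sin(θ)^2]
Non-zero Christoffel symbols:
Γ^r_{θ θ} = -r
Γ^r_{φ φ} = -r*sin(θ)^2
Γ^θ_{r θ} = 1/r
Γ^θ_{φ φ} = -sin(2*θ)/2
Γ^φ_{r φ} = 1/r
Γ^φ_{θ φ} = 1/tan(θ)
Ricci tensor: R_{rr} = 0, R_{rθ} = 0, R_{rφ} = 0, R_{θθ} = 0, R_{θφ} = 0, R_{φφ} = 0
All R_{ij} vanish; in 3 dimensions the Riemann tensor is fully determined by the Ricci tensor, so R^i_{jkl} = 0: the metric is flat (curvilinear coordinates on flat space).
True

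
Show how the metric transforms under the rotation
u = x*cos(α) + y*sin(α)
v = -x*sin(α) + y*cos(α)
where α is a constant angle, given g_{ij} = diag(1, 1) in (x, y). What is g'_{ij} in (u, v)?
Invert the transformation: x = u*cos(α) - v*sin(α), y = u*sin(α) + v*cos(α)
g'_{ij} = (∂x^k/∂x'^i)(∂x^l/∂x'^j) g_{kl}; with g_{kl} = δ_{kl} this is Σ_k (∂x^k/∂x'^i)(∂x^k/∂x'^j).
Jacobian: ∂x/∂u = cos(α), ∂x/∂v = -sin(α), ∂y/∂u = sin(α), ∂y/∂v = cos(α)
g'_{uu} = (cos(α))(cos(α)) + (sin(α))(sin(α)) = 1
g'_{uv} = (cos(α))(-sin(α)) + (sin(α))(cos(α)) = 0
g'_{vv} = (-sin(α))(-sin(α)) + (cos(α))(cos(α)) = 1
g'_{ij} = diag(1, 1)
The Euclidean metric is invariant under rotations.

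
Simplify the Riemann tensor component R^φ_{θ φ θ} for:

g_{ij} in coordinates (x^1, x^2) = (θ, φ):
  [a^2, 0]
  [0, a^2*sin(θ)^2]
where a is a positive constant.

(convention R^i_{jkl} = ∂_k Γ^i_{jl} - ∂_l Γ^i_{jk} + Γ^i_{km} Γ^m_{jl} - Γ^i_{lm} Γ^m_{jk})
Non-zero Christoffel symbols (Γ^k_{ij} = Γ^k_{ji}):
Γ^θ_{φ φ} = -sin(2*θ)/2
Γ^φ_{θ φ} = 1/tan(θ)
R^φ_{θ φ θ} = ∂_φ Γ^φ_{θ θ} - ∂_θ Γ^φ_{θ φ} + Γ^φ_{φ m} Γ^m_{θ θ} - Γ^φ_{θ m} Γ^m_{θ φ}
  = (0) - (-1/sin(θ)^2) + (0) - (1/tan(θ)^2) = 1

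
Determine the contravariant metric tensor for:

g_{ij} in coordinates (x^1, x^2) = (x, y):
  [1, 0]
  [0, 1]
The metric is diagonal, so g^{ij} is diagonal with entries 1/g_{ii}: diag(1, 1).
g^{ij}:
  [1, 0]
  [0, 1]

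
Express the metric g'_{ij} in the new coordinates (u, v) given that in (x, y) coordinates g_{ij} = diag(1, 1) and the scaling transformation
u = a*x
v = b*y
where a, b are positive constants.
Invert the transformation: x = u/a, y = v/b
g'_{ij} = (∂x^k/∂x'^i)(∂x^l/∂x'^j) g_{kl}; with g_{kl} = δ_{kl} this is Σ_k (∂x^k/∂x'^i)(∂x^k/∂x'^j).
Jacobian: ∂x/∂u = 1/a, ∂x/∂v = 0, ∂y/∂u = 0, ∂y/∂v = 1/b
g'_{uu} = (1/a)(1/a) + (0)(0) = 1/a^2
g'_{uv} = (1/a)(0) + (0)(1/b) = 0
g'_{vv} = (0)(0) + (1/b)(1/b) = 1/b^2
g'_{ij} = diag(1/a^2, 1/b^2)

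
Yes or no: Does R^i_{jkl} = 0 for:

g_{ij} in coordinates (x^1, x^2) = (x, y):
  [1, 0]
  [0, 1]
All metric components are constant, so every Christoffel symbol vanishes and R^i_{jkl} = 0.
Yes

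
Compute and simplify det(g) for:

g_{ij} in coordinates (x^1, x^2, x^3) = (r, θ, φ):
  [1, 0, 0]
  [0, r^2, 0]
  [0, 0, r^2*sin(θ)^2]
Diagonal metric: det(g) = g_{11}·g_{22}·g_{33}
= (1)·(r^2)·(r^2*sin(θ)^2)
det(g) = r^4*sin(θ)^2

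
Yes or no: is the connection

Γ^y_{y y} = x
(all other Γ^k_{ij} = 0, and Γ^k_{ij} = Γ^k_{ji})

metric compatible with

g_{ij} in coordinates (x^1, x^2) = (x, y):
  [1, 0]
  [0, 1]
Using ∇_k g_{ij} = ∂_k g_{ij} - Γ^m_{ki} g_{mj} - Γ^m_{kj} g_{im}:
∇_y g_{yy} = (0) - (x) - (x) = -2*x ≠ 0
So the connection is not metric compatible (it is not the Levi-Civita connection).
No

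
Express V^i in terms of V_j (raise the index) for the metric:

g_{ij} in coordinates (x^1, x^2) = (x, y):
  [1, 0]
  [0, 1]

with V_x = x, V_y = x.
Inverse metric (diagonal): g^{xx} = 1, g^{yy} = 1
V^i = g^{ij} V_j:
V^x = (1)(x) + (0)(x) = x
V^y = (0)(x) + (1)(x) = x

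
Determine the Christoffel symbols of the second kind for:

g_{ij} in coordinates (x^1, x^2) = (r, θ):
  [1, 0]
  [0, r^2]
Using Γ^k_{ij} = (1/2) g^{km} (∂_i g_{mj} + ∂_j g_{mi} - ∂_m g_{ij}); the metric is diagonal, so only the m = k term contributes.
Non-zero symbols (using the symmetry Γ^k_{ij} = Γ^k_{ji}):
Γ^r_{θ θ} = (1/2) g^{rr} (∂_θ g_{rθ} + ∂_θ g_{rθ} - ∂_r g_{θθ}) = (1/2)(1)((0) + (0) - (2*r)) = -r
Γ^θ_{r θ} = (1/2) g^{θθ} (∂_r g_{θθ} + ∂_θ g_{θr} - ∂_θ g_{rθ}) = (1/2)(1/r^2)((2*r) + (0) - (0)) = 1/r
All other Christoffel symbols are zero.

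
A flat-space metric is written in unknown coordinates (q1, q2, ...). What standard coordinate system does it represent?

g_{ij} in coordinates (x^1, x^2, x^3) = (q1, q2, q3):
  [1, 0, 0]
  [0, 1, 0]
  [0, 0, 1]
All components are constant and the metric is the identity, i.e. orthonormal rectilinear coordinates.
Cartesian (3D) coordinates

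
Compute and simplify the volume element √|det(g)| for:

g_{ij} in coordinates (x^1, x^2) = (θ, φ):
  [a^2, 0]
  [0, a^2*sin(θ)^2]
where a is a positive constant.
det(g) = a^4*sin(θ)^2
√|det(g)| = a^2*sin(θ) (taking 0 < θ < π so that |sin(θ)| = sin(θ))
Volume element: dV = a^2*sin(θ) dθ dφ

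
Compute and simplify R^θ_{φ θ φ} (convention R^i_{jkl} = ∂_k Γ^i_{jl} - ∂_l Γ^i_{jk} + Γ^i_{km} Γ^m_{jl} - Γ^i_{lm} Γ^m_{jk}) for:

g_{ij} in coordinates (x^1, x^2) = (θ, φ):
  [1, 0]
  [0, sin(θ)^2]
Non-zero Christoffel symbols (Γ^k_{ij} = Γ^k_{ji}):
Γ^θ_{φ φ} = -sin(2*θ)/2
Γ^φ_{θ φ} = 1/tan(θ)
R^θ_{φ θ φ} = ∂_θ Γ^θ_{φ φ} - ∂_φ Γ^θ_{φ θ} + Γ^θ_{θ m} Γ^m_{φ φ} - Γ^θ_{φ m} Γ^m_{φ θ}
  = (-cos(2*θ)) - (0) + (0) - (-cos(θ)^2) = sin(θ)^2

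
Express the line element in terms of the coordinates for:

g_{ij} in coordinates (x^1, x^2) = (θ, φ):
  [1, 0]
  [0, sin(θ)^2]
ds^2 = g_{ij} dx^i dx^j; only the non-zero components contribute.
ds^2 = dθ^2 + sin(θ)^2 dφ^2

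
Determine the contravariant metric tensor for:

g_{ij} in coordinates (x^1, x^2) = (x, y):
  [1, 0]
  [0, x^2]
The metric is diagonal, so g^{ij} is diagonal with entries 1/g_{ii}: diag(1, 1/(x^2)).
g^{ij}:
  [1, 0]
  [0, 1/x^2]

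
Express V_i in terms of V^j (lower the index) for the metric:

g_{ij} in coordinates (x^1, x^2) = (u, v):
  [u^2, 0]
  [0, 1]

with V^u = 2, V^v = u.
V_i = g_{ij} V^j:
V_u = (u^2)(2) + (0)(u) = 2*u^2
V_v = (0)(2) + (1)(u) = u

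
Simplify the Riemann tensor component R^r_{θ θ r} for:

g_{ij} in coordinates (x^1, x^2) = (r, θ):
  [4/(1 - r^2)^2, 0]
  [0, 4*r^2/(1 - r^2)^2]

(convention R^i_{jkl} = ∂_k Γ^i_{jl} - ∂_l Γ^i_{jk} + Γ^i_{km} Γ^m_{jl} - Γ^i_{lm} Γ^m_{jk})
Non-zero Christoffel symbols (Γ^k_{ij} = Γ^k_{ji}):
Γ^r_{r r} = 2*r/(1 - r^2)
Γ^r_{θ θ} = (r^3 + r)/(r^2 - 1)
Γ^θ_{r θ} = (-r^2 - 1)/(r^3 - r)
R^r_{θ θ r} = ∂_θ Γ^r_{θ r} - ∂_r Γ^r_{θ θ} + Γ^r_{θ m} Γ^m_{θ r} - Γ^r_{r m} Γ^m_{θ θ}
  = (0) - ((r^4 - 4*r^2 - 1)/(r^2 - 1)^2) + (-(r^2 + 1)^2/(r^2 - 1)^2) - (-2*r^2*(r^2 + 1)/(r^2 - 1)^2) = 4*r^2/(r^2 - 1)^2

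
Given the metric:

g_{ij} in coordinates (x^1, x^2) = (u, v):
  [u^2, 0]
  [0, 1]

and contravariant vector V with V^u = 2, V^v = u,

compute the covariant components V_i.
V_i = g_{ij} V^j:
V_u = (u^2)(2) + (0)(u) = 2*u^2
V_v = (0)(2) + (1)(u) = u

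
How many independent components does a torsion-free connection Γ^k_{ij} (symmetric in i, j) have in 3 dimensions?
Γ^k_{ij} has n choices for the upper index and n(n+1)/2 independent symmetric lower index pairs.
Total = 3 × 3×4/2 = 3 × 6 = 18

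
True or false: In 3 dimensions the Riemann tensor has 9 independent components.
n^2(n^2-1)/12 = 9·8/12 = 6 independent components for n = 3.
False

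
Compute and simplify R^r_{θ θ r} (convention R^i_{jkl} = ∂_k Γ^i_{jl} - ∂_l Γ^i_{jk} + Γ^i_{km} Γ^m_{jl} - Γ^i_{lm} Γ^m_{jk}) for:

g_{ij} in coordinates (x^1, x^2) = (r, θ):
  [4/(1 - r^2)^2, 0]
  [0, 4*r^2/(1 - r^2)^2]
Non-zero Christoffel symbols (Γ^k_{ij} = Γ^k_{ji}):
Γ^r_{r r} = 2*r/(1 - r^2)
Γ^r_{θ θ} = (r^3 + r)/(r^2 - 1)
Γ^θ_{r θ} = (-r^2 - 1)/(r^3 - r)
R^r_{θ θ r} = ∂_θ Γ^r_{θ r} - ∂_r Γ^r_{θ θ} + Γ^r_{θ m} Γ^m_{θ r} - Γ^r_{r m} Γ^m_{θ θ}
  = (0) - ((r^4 - 4*r^2 - 1)/(r^2 - 1)^2) + (-(r^2 + 1)^2/(r^2 - 1)^2) - (-2*r^2*(r^2 + 1)/(r^2 - 1)^2) = 4*r^2/(r^2 - 1)^2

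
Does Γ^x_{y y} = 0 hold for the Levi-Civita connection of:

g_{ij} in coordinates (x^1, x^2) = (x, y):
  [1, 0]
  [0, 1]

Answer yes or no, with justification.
Γ^x_{y y} = (1/2) g^{xx} (∂_y g_{xy} + ∂_y g_{xy} - ∂_x g_{yy}) = (1/2)(1)((0) + (0) - (0)) = 0
This equals the proposed value 0.
Yes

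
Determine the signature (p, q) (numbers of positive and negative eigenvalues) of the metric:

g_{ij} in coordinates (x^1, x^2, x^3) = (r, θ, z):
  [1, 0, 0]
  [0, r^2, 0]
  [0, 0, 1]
The metric is diagonal, so its eigenvalues are the diagonal entries: 1, r^2, 1 (at a generic point, where coordinate-dependent entries are positive).
3 positive, 0 negative.
(3, 0) - Riemannian (positive definite)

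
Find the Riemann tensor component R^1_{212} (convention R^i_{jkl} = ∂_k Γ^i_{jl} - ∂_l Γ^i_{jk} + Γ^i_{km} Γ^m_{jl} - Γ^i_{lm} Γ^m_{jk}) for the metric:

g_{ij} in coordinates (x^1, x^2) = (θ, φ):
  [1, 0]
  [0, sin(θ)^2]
Non-zero Christoffel symbols (Γ^k_{ij} = Γ^k_{ji}):
Γ^θ_{φ φ} = -sin(2*θ)/2
Γ^φ_{θ φ} = 1/tan(θ)
R^θ_{φ θ φ} = ∂_θ Γ^θ_{φ φ} - ∂_φ Γ^θ_{φ θ} + Γ^θ_{θ m} Γ^m_{φ φ} - Γ^θ_{φ m} Γ^m_{φ θ}
  = (-cos(2*θ)) - (0) + (0) - (-cos(θ)^2) = sin(θ)^2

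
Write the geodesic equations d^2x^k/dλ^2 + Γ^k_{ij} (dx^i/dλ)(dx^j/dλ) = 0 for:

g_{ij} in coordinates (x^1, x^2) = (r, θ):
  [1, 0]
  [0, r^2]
Geodesic equation: d^2x^k/dλ^2 + Γ^k_{ij} (dx^i/dλ)(dx^j/dλ) = 0.
Non-zero Christoffel symbols:
Γ^r_{θ θ} = -r
Γ^θ_{r θ} = 1/r
Substituting (the symmetric pair Γ^k_{ij}, Γ^k_{ji} combines into a factor 2):
d^2r/dλ^2 - r (dθ/dλ)^2 = 0
d^2θ/dλ^2 + (2/r) (dr/dλ)(dθ/dλ) = 0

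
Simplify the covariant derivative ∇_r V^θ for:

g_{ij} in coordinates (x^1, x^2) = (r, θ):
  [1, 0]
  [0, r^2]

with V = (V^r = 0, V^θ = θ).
Non-zero Christoffel symbols:
Γ^r_{θ θ} = -r
Γ^θ_{r θ} = 1/r
∇_r V^θ = ∂_r V^θ + Γ^θ_{r j} V^j
  = (0) + (0)(0) + (1/r)(θ)
  = θ/r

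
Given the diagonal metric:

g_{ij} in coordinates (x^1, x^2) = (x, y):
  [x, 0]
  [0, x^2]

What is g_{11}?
With x^1 = x, x^2 = y, g_{11} = g_{xx} is the row-1, column-1 entry of the matrix.
g_{11} = x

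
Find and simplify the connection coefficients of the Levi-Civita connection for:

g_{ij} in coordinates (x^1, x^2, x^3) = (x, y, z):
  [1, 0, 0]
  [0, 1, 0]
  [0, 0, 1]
Using Γ^k_{ij} = (1/2) g^{km} (∂_i g_{mj} + ∂_j g_{mi} - ∂_m g_{ij}); the metric is diagonal, so only the m = k term contributes.
Every metric component is constant, so all ∂_m g_{ij} = 0 and every Christoffel symbol vanishes.
All Christoffel symbols are zero.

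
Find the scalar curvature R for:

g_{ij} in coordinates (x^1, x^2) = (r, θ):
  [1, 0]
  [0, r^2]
Non-zero Christoffel symbols (Γ^k_{ij} = Γ^k_{ji}):
Γ^r_{θ θ} = -r
Γ^θ_{r θ} = 1/r
Ricci tensor (R_{ij} = R^k_{ikj}): R_{rr} = 0, R_{rθ} = 0, R_{θθ} = 0
Inverse metric: g^{rr} = 1, g^{θθ} = 1/r^2
R = g^{ij} R_{ij} = (1)(0) + (1/r^2)(0) = 0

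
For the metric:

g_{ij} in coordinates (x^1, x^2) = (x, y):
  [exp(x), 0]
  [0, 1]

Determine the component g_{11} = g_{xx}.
With x^1 = x, x^2 = y, g_{11} = g_{xx} is the row-1, column-1 entry of the matrix.
g_{11} = exp(x)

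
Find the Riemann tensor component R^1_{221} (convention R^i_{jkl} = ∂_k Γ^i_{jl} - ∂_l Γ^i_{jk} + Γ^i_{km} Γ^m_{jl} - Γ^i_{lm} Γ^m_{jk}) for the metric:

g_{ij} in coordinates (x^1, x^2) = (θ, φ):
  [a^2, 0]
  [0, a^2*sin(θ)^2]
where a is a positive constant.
Non-zero Christoffel symbols (Γ^k_{ij} = Γ^k_{ji}):
Γ^θ_{φ φ} = -sin(2*θ)/2
Γ^φ_{θ φ} = 1/tan(θ)
R^θ_{φ φ θ} = ∂_φ Γ^θ_{φ θ} - ∂_θ Γ^θ_{φ φ} + Γ^θ_{φ m} Γ^m_{φ θ} - Γ^θ_{θ m} Γ^m_{φ φ}
  = (0) - (-cos(2*θ)) + (-cos(θ)^2) - (0) = -sin(θ)^2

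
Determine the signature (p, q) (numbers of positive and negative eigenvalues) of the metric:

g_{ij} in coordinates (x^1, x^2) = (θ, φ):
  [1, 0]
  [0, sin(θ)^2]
The metric is diagonal, so its eigenvalues are the diagonal entries: 1, sin(θ)^2 (at a generic point, where coordinate-dependent entries are positive).
2 positive, 0 negative.
(2, 0) - Riemannian (positive definite)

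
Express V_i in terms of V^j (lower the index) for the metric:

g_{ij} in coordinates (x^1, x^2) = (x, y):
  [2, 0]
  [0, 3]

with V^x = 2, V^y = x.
V_i = g_{ij} V^j:
V_x = (2)(2) + (0)(x) = 4
V_y = (0)(2) + (3)(x) = 3*x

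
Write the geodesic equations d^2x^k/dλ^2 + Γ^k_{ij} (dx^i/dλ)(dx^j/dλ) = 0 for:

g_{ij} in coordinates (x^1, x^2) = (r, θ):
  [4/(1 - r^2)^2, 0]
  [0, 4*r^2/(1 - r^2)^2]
Geodesic equation: d^2x^k/dλ^2 + Γ^k_{ij} (dx^i/dλ)(dx^j/dλ) = 0.
Non-zero Christoffel symbols:
Γ^r_{r r} = 2*r/(1 - r^2)
Γ^r_{θ θ} = (r^3 + r)/(r^2 - 1)
Γ^θ_{r θ} = (-r^2 - 1)/(r^3 - r)
Substituting (the symmetric pair Γ^k_{ij}, Γ^k_{ji} combines into a factor 2):
d^2r/dλ^2 + (2*r/(1 - r^2)) (dr/dλ)^2 + ((r^3 + r)/(r^2 - 1)) (dθ/dλ)^2 = 0
d^2θ/dλ^2 + ((-2*r^2 - 2)/(r^3 - r)) (dr/dλ)(dθ/dλ) = 0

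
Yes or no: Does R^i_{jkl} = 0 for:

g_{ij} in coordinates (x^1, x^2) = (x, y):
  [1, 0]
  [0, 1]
All metric components are constant, so every Christoffel symbol vanishes and R^i_{jkl} = 0.
Yes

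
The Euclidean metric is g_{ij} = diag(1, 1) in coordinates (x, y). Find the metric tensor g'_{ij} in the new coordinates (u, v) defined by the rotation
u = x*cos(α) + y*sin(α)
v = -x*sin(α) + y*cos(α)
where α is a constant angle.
Invert the transformation: x = u*cos(α) - v*sin(α), y = u*sin(α) + v*cos(α)
g'_{ij} = (∂x^k/∂x'^i)(∂x^l/∂x'^j) g_{kl}; with g_{kl} = δ_{kl} this is Σ_k (∂x^k/∂x'^i)(∂x^k/∂x'^j).
Jacobian: ∂x/∂u = cos(α), ∂x/∂v = -sin(α), ∂y/∂u = sin(α), ∂y/∂v = cos(α)
g'_{uu} = (cos(α))(cos(α)) + (sin(α))(sin(α)) = 1
g'_{uv} = (cos(α))(-sin(α)) + (sin(α))(cos(α)) = 0
g'_{vv} = (-sin(α))(-sin(α)) + (cos(α))(cos(α)) = 1
g'_{ij} = diag(1, 1)
The Euclidean metric is invariant under rotations.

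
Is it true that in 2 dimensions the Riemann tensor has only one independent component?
The number of independent components is n^2(n^2-1)/12 = 4·3/12 = 1 for n = 2 (e.g. R_{1212}).
Yes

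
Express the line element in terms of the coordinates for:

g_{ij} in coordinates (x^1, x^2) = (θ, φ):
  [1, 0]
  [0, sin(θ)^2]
ds^2 = g_{ij} dx^i dx^j; only the non-zero components contribute.
ds^2 = dθ^2 + sin(θ)^2 dφ^2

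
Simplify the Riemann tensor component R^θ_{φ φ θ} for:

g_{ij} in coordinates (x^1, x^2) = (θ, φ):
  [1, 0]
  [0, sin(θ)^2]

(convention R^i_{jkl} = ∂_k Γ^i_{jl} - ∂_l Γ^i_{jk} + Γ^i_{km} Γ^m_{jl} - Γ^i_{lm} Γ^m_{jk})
Non-zero Christoffel symbols (Γ^k_{ij} = Γ^k_{ji}):
Γ^θ_{φ φ} = -sin(2*θ)/2
Γ^φ_{θ φ} = 1/tan(θ)
R^θ_{φ φ θ} = ∂_φ Γ^θ_{φ θ} - ∂_θ Γ^θ_{φ φ} + Γ^θ_{φ m} Γ^m_{φ θ} - Γ^θ_{θ m} Γ^m_{φ φ}
  = (0) - (-cos(2*θ)) + (-cos(θ)^2) - (0) = -sin(θ)^2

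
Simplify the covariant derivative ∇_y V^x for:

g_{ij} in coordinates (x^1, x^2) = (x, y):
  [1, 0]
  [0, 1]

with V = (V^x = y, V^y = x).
All Christoffel symbols are zero.
∇_y V^x = ∂_y V^x + Γ^x_{y j} V^j
  = (1) + (0)(y) + (0)(x)
  = 1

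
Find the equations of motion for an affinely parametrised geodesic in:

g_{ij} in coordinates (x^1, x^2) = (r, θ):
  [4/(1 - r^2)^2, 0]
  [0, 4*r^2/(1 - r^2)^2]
Geodesic equation: d^2x^k/dλ^2 + Γ^k_{ij} (dx^i/dλ)(dx^j/dλ) = 0.
Non-zero Christoffel symbols:
Γ^r_{r r} = 2*r/(1 - r^2)
Γ^r_{θ θ} = (r^3 + r)/(r^2 - 1)
Γ^θ_{r θ} = (-r^2 - 1)/(r^3 - r)
Substituting (the symmetric pair Γ^k_{ij}, Γ^k_{ji} combines into a factor 2):
d^2r/dλ^2 + (2*r/(1 - r^2)) (dr/dλ)^2 + ((r^3 + r)/(r^2 - 1)) (dθ/dλ)^2 = 0
d^2θ/dλ^2 + ((-2*r^2 - 2)/(r^3 - r)) (dr/dλ)(dθ/dλ) = 0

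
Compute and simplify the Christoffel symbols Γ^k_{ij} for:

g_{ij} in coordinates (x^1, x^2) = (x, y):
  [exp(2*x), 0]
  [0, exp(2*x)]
Using Γ^k_{ij} = (1/2) g^{km} (∂_i g_{mj} + ∂_j g_{mi} - ∂_m g_{ij}); the metric is diagonal, so only the m = k term contributes.
Non-zero symbols (using the symmetry Γ^k_{ij} = Γ^k_{ji}):
Γ^x_{x x} = (1/2) g^{xx} (∂_x g_{xx} + ∂_x g_{xx} - ∂_x g_{xx}) = (1/2)(exp(-2*x))((2*exp(2*x)) + (2*exp(2*x)) - (2*exp(2*x))) = 1
Γ^x_{y y} = (1/2) g^{xx} (∂_y g_{xy} + ∂_y g_{xy} - ∂_x g_{yy}) = (1/2)(exp(-2*x))((0) + (0) - (2*exp(2*x))) = -1
Γ^y_{x y} = (1/2) g^{yy} (∂_x g_{yy} + ∂_y g_{yx} - ∂_y g_{xy}) = (1/2)(exp(-2*x))((2*exp(2*x)) + (0) - (0)) = 1
All other Christoffel symbols are zero.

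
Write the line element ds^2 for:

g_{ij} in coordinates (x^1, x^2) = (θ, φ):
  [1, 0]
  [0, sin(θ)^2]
ds^2 = g_{ij} dx^i dx^j; only the non-zero components contribute.
ds^2 = dθ^2 + sin(θ)^2 dφ^2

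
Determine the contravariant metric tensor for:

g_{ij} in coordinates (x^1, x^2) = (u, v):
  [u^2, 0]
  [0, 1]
The metric is diagonal, so g^{ij} is diagonal with entries 1/g_{ii}: diag(1/(u^2), 1).
g^{ij}:
  [1/u^2, 0]
  [0, 1]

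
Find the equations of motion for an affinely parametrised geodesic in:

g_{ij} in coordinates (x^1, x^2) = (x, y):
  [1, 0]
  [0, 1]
Geodesic equation: d^2x^k/dλ^2 + Γ^k_{ij} (dx^i/dλ)(dx^j/dλ) = 0.
All Christoffel symbols vanish, so the geodesics are straight lines:
d^2x/dλ^2 = 0
d^2y/dλ^2 = 0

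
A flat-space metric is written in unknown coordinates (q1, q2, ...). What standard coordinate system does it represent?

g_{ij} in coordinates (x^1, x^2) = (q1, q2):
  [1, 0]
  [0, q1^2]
The line element ds^2 = dq1^2 + q1^2 dq2^2 is dr^2 + r^2 dθ^2 with q1 = r, q2 = θ.
polar coordinates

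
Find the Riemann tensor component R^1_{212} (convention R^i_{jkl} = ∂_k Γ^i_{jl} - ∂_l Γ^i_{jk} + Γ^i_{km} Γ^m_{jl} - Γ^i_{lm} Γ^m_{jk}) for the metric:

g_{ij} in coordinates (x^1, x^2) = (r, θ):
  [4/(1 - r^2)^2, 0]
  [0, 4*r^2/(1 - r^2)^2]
Non-zero Christoffel symbols (Γ^k_{ij} = Γ^k_{ji}):
Γ^r_{r r} = 2*r/(1 - r^2)
Γ^r_{θ θ} = (r^3 + r)/(r^2 - 1)
Γ^θ_{r θ} = (-r^2 - 1)/(r^3 - r)
R^r_{θ r θ} = ∂_r Γ^r_{θ θ} - ∂_θ Γ^r_{θ r} + Γ^r_{r m} Γ^m_{θ θ} - Γ^r_{θ m} Γ^m_{θ r}
  = ((r^4 - 4*r^2 - 1)/(r^2 - 1)^2) - (0) + (-2*r^2*(r^2 + 1)/(r^2 - 1)^2) - (-(r^2 + 1)^2/(r^2 - 1)^2) = -4*r^2/(r^2 - 1)^2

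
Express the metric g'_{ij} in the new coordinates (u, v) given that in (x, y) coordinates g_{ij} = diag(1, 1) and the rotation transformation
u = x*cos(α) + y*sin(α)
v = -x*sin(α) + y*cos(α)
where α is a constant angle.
Invert the transformation: x = u*cos(α) - v*sin(α), y = u*sin(α) + v*cos(α)
g'_{ij} = (∂x^k/∂x'^i)(∂x^l/∂x'^j) g_{kl}; with g_{kl} = δ_{kl} this is Σ_k (∂x^k/∂x'^i)(∂x^k/∂x'^j).
Jacobian: ∂x/∂u = cos(α), ∂x/∂v = -sin(α), ∂y/∂u = sin(α), ∂y/∂v = cos(α)
g'_{uu} = (cos(α))(cos(α)) + (sin(α))(sin(α)) = 1
g'_{uv} = (cos(α))(-sin(α)) + (sin(α))(cos(α)) = 0
g'_{vv} = (-sin(α))(-sin(α)) + (cos(α))(cos(α)) = 1
g'_{ij} = diag(1, 1)
The Euclidean metric is invariant under rotations.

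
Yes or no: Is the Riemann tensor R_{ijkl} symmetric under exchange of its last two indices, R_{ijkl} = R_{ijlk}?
It is antisymmetric in the last pair: R_{ijkl} = -R_{ijlk}.
No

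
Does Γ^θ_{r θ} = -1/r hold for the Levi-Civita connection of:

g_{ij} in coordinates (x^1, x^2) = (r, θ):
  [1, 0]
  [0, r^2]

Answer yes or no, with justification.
Γ^θ_{r θ} = (1/2) g^{θθ} (∂_r g_{θθ} + ∂_θ g_{θr} - ∂_θ g_{rθ}) = (1/2)(1/r^2)((2*r) + (0) - (0)) = 1/r
This differs from the proposed value -1/r.
No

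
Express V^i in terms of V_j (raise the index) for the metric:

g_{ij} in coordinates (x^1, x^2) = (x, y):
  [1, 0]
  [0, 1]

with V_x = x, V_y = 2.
Inverse metric (diagonal): g^{xx} = 1, g^{yy} = 1
V^i = g^{ij} V_j:
V^x = (1)(x) + (0)(2) = x
V^y = (0)(x) + (1)(2) = 2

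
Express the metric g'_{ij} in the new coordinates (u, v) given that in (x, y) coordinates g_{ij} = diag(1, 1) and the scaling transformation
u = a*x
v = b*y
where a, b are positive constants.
Invert the transformation: x = u/a, y = v/b
g'_{ij} = (∂x^k/∂x'^i)(∂x^l/∂x'^j) g_{kl}; with g_{kl} = δ_{kl} this is Σ_k (∂x^k/∂x'^i)(∂x^k/∂x'^j).
Jacobian: ∂x/∂u = 1/a, ∂x/∂v = 0, ∂y/∂u = 0, ∂y/∂v = 1/b
g'_{uu} = (1/a)(1/a) + (0)(0) = 1/a^2
g'_{uv} = (1/a)(0) + (0)(1/b) = 0
g'_{vv} = (0)(0) + (1/b)(1/b) = 1/b^2
g'_{ij} = diag(1/a^2, 1/b^2)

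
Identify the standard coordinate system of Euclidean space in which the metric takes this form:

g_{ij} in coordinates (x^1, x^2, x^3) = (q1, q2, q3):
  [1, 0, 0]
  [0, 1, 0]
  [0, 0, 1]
All components are constant and the metric is the identity, i.e. orthonormal rectilinear coordinates.
Cartesian (3D) coordinates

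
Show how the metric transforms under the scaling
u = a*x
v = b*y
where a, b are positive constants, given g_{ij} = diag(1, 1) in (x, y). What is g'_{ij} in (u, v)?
Invert the transformation: x = u/a, y = v/b
g'_{ij} = (∂x^k/∂x'^i)(∂x^l/∂x'^j) g_{kl}; with g_{kl} = δ_{kl} this is Σ_k (∂x^k/∂x'^i)(∂x^k/∂x'^j).
Jacobian: ∂x/∂u = 1/a, ∂x/∂v = 0, ∂y/∂u = 0, ∂y/∂v = 1/b
g'_{uu} = (1/a)(1/a) + (0)(0) = 1/a^2
g'_{uv} = (1/a)(0) + (0)(1/b) = 0
g'_{vv} = (0)(0) + (1/b)(1/b) = 1/b^2
g'_{ij} = diag(1/a^2, 1/b^2)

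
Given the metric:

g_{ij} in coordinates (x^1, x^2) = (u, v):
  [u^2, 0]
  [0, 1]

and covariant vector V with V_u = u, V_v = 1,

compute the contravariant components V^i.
Inverse metric (diagonal): g^{uu} = 1/u^2, g^{vv} = 1
V^i = g^{ij} V_j:
V^u = (1/u^2)(u) + (0)(1) = 1/u
V^v = (0)(u) + (1)(1) = 1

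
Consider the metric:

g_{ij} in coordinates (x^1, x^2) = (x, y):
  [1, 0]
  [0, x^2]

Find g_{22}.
With x^1 = x, x^2 = y, g_{22} = g_{yy} is the row-2, column-2 entry of the matrix.
g_{22} = x^2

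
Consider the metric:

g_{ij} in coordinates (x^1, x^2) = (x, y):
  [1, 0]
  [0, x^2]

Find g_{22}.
With x^1 = x, x^2 = y, g_{22} = g_{yy} is the row-2, column-2 entry of the matrix.
g_{22} = x^2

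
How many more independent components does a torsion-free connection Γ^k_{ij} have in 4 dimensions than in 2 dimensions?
Independent components in n dimensions: n × n(n+1)/2 = n^2(n+1)/2.
4D: 4 × 10 = 40
2D: 2 × 3 = 6
Difference = 40 - 6 = 34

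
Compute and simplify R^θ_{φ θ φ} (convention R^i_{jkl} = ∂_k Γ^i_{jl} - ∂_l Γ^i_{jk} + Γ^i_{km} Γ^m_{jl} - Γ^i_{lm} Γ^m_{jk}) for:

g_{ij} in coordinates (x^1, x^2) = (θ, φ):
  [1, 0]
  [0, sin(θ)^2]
Non-zero Christoffel symbols (Γ^k_{ij} = Γ^k_{ji}):
Γ^θ_{φ φ} = -sin(2*θ)/2
Γ^φ_{θ φ} = 1/tan(θ)
R^θ_{φ θ φ} = ∂_θ Γ^θ_{φ φ} - ∂_φ Γ^θ_{φ θ} + Γ^θ_{θ m} Γ^m_{φ φ} - Γ^θ_{φ m} Γ^m_{φ θ}
  = (-cos(2*θ)) - (0) + (0) - (-cos(θ)^2) = sin(θ)^2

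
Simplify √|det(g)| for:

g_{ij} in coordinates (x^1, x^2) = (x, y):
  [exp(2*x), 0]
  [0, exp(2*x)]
det(g) = exp(4*x)
√|det(g)| = exp(2*x)
Volume element: dV = exp(2*x) dx dy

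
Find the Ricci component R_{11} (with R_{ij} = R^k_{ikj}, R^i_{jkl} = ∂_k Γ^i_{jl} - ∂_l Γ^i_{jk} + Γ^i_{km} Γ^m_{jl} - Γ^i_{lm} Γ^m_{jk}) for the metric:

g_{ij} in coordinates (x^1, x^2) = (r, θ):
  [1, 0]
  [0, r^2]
Non-zero Christoffel symbols (Γ^k_{ij} = Γ^k_{ji}):
Γ^r_{θ θ} = -r
Γ^θ_{r θ} = 1/r
R^r_{r r r} = 0 (a repeated index in an antisymmetric pair)
R^θ_{r θ r} = ∂_θ Γ^θ_{r r} - ∂_r Γ^θ_{r θ} + Γ^θ_{θ m} Γ^m_{r r} - Γ^θ_{r m} Γ^m_{r θ}
  = (0) - (-1/r^2) + (0) - (1/r^2) = 0
R_{rr} = R^r_{r r r} + R^θ_{r θ r} = (0) + (0) = 0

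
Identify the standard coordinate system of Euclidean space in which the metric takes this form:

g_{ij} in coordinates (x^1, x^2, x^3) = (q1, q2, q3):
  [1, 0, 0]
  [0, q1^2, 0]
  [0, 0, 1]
The line element ds^2 = dq1^2 + q1^2 dq2^2 + dq3^2 is dr^2 + r^2 dθ^2 + dz^2 with q1 = r, q2 = θ, q3 = z.
cylindrical coordinates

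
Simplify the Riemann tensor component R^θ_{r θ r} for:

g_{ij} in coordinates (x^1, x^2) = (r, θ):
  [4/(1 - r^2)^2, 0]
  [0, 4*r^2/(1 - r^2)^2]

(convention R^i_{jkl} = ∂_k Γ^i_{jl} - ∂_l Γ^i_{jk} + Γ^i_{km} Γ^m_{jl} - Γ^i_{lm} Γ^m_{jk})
Non-zero Christoffel symbols (Γ^k_{ij} = Γ^k_{ji}):
Γ^r_{r r} = 2*r/(1 - r^2)
Γ^r_{θ θ} = (r^3 + r)/(r^2 - 1)
Γ^θ_{r θ} = (-r^2 - 1)/(r^3 - r)
R^θ_{r θ r} = ∂_θ Γ^θ_{r r} - ∂_r Γ^θ_{r θ} + Γ^θ_{θ m} Γ^m_{r r} - Γ^θ_{r m} Γ^m_{r θ}
  = (0) - ((r^4 + 4*r^2 - 1)/(r^3 - r)^2) + (2*(r^2 + 1)/(r^2 - 1)^2) - ((r^2 + 1)^2/(r^3 - r)^2) = -4/(r^2 - 1)^2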